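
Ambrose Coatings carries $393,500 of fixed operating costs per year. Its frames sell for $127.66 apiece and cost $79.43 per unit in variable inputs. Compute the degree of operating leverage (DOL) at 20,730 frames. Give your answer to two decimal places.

Contribution at this volume is 20,730 × $48.23 = $999,807.90.
Subtracting fixed costs: EBIT = $999,807.90 − $393,500 = $606,307.90.
DOL = contribution ÷ EBIT = $999,807.90 ÷ $606,307.90 = 1.6490.

1.65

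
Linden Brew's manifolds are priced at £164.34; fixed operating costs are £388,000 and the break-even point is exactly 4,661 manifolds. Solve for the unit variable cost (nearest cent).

£81.10

At break-even, FC = Q × (P − VC), so P − VC = £388,000 ÷ 4,661 = £83.2439.
Variable cost per unit = £164.34 − £83.2439 = £81.10.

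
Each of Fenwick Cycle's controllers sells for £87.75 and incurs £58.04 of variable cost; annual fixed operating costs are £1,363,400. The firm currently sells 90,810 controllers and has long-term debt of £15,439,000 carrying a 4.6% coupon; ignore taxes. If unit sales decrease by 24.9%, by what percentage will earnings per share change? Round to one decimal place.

-107.6%

Contribution at this volume is 90,810 × £29.71 = £2,697,965.10.
Operating income = contribution − fixed costs = £2,697,965.10 − £1,363,400 = £1,334,565.10.
Interest = £710,194.00, so EBIT − I = £624,371.10.
Degree of combined leverage = contribution ÷ (EBIT − I) = £2,697,965.10 ÷ £624,371.10 = 4.3211.
EPS therefore changes by 4.3211 × (-24.9%) = -107.6%.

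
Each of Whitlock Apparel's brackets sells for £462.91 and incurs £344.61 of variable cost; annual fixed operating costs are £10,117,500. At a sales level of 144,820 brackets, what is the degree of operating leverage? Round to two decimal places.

At 144,820 units, contribution = 144,820 × £118.30 = £17,132,206.00.
Operating income = contribution − fixed costs = £17,132,206.00 − £10,117,500 = £7,014,706.00.
So DOL = total CM / EBIT = £17,132,206.00 / £7,014,706.00 = 2.4423.

2.44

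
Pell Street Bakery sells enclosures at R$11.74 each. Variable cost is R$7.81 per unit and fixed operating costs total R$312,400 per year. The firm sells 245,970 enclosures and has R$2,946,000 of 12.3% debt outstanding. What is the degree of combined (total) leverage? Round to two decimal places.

At 245,970 units, contribution = 245,970 × R$3.93 = R$966,662.10.
Subtracting fixed costs: EBIT = R$966,662.10 − R$312,400 = R$654,262.10. Interest = R$362,358.00, so EBIT − I = R$291,904.10.
DCL = contribution ÷ (EBIT − I) = R$966,662.10 ÷ R$291,904.10 = 3.3116.

3.31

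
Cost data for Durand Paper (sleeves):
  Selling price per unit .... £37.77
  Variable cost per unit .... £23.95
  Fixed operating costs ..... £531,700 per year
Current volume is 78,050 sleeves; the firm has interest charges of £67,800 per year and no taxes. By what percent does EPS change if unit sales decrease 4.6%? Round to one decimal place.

-10.4%

Contribution at this volume is 78,050 × £13.82 = £1,078,651.00.
EBIT = £1,078,651.00 − £531,700 = £546,951.00.
Interest = £67,800.00, so EBIT − I = £479,151.00.
Degree of combined leverage = contribution ÷ (EBIT − I) = £1,078,651.00 ÷ £479,151.00 = 2.2512.
%ΔEPS = DCL × %ΔSales = 2.2512 × -4.6% = -10.4%.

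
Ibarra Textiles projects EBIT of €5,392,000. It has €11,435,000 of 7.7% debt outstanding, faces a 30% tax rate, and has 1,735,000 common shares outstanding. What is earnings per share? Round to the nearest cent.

Pre-tax income = €5,392,000 − €880,495.00 = €4,511,505.00.
Net income = €4,511,505.00 × (1 − 0.30) = €3,158,053.50.
Per share: €3,158,053.50 / 1,735,000 shares = €1.82.

€1.82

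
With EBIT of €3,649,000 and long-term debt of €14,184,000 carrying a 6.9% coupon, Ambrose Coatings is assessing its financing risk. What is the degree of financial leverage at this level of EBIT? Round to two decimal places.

Annual interest charges come to €978,696.00.
DFL = EBIT ÷ (EBIT − I) = €3,649,000 ÷ (€3,649,000 − €978,696.00) = €3,649,000 ÷ €2,670,304.00 = 1.3665.

1.37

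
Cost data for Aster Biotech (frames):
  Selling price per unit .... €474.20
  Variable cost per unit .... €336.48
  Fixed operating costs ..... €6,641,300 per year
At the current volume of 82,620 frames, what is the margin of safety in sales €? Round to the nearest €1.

€16,310,959

Contribution margin per unit = €474.20 − €336.48 = €137.72. Break-even units = €6,641,300 ÷ €137.72 = 48,223.21; break-even revenue = 48,223.21 × €474.20 = €22,867,444.53.
Actual sales revenue = 82,620 × €474.20 = €39,178,404.00.
Margin of safety = €39,178,404.00 − €22,867,444.53 = €16,310,959.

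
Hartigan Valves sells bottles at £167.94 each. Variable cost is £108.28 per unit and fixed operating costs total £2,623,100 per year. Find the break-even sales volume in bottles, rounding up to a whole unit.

43,968 bottles

Unit CM = price − variable cost = £167.94 − £108.28 = £59.66.
Break-even volume = fixed costs ÷ CM per unit = £2,623,100 ÷ £59.66 = 43,967.48, so 43,968 bottles.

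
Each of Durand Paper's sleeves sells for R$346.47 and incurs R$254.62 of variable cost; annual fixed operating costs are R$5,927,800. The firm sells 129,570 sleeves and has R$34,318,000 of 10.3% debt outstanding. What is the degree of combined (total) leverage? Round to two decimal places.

4.88

Contribution at this volume is 129,570 × R$91.85 = R$11,901,004.50.
Operating income = contribution − fixed costs = R$11,901,004.50 − R$5,927,800 = R$5,973,204.50. Interest = R$3,534,754.00.
DOL = R$11,901,004.50 ÷ R$5,973,204.50 = 1.9924; DFL = R$5,973,204.50 ÷ R$2,438,450.50 = 2.4496.
Combined leverage = 1.9924 × 2.4496 = 4.8806.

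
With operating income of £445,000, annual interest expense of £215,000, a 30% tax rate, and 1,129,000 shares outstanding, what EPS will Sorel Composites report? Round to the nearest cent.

£0.14

Pre-tax income = £445,000 − £215,000.00 = £230,000.00.
After tax at 30%: net income = £230,000.00 × 0.70 = £161,000.00.
EPS = £161,000.00 ÷ 1,129,000 = £0.14.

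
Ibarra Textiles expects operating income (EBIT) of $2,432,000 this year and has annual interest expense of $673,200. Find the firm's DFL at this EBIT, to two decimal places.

Annual interest charges come to $673,200.00.
Degree of financial leverage = EBIT / (EBIT − interest) = $2,432,000 / $1,758,800.00 = 1.3828.

1.38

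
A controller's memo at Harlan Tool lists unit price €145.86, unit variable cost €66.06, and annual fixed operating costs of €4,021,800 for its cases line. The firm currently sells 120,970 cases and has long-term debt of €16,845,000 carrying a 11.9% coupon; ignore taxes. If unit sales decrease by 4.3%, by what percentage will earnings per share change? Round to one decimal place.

At 120,970 units, contribution = 120,970 × €79.80 = €9,653,406.00.
Operating income = contribution − fixed costs = €9,653,406.00 − €4,021,800 = €5,631,606.00.
Interest = €2,004,555.00, so EBIT − I = €3,627,051.00.
Degree of combined leverage = contribution ÷ (EBIT − I) = €9,653,406.00 ÷ €3,627,051.00 = 2.6615.
%ΔEPS = DCL × %ΔSales = 2.6615 × -4.3% = -11.4%.

-11.4%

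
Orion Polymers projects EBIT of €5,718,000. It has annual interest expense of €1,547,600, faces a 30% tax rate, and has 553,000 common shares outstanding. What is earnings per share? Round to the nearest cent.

€5.28

Interest = €1,547,600.00, so EBT = €5,718,000 − €1,547,600.00 = €4,170,400.00.
After tax at 30%: net income = €4,170,400.00 × 0.70 = €2,919,280.00.
EPS = €2,919,280.00 ÷ 553,000 = €5.28.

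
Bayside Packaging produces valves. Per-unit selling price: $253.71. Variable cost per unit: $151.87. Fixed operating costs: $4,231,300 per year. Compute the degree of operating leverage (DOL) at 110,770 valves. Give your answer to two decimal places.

At 110,770 units, contribution = 110,770 × $101.84 = $11,280,816.80.
EBIT = $11,280,816.80 − $4,231,300 = $7,049,516.80.
DOL = contribution ÷ EBIT = $11,280,816.80 ÷ $7,049,516.80 = 1.6002.

1.60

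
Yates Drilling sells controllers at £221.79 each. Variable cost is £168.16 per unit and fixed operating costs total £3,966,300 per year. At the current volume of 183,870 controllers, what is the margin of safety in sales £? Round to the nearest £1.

£24,377,662

Unit CM = price − variable cost = £221.79 − £168.16 = £53.63. Break-even units = £3,966,300 ÷ £53.63 = 73,956.74; break-even revenue = 73,956.74 × £221.79 = £16,402,865.50.
Actual sales revenue = 183,870 × £221.79 = £40,780,527.30.
Margin of safety = £40,780,527.30 − £16,402,865.50 = £24,377,662.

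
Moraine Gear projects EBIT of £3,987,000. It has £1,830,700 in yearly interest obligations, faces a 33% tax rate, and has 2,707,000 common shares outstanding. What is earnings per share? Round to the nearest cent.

Pre-tax income = £3,987,000 − £1,830,700.00 = £2,156,300.00.
Net income = £2,156,300.00 × (1 − 0.33) = £1,444,721.00.
Per share: £1,444,721.00 / 2,707,000 shares = £0.53.

£0.53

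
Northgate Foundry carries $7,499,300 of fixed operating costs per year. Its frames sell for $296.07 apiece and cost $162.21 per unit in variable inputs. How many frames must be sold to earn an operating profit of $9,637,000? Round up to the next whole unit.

Unit CM = price − variable cost = $296.07 − $162.21 = $133.86.
Required volume = (fixed costs + target profit) ÷ CM = ($7,499,300 + $9,637,000) ÷ $133.86 = 128,016.58, so 128,017 frames.

128,017 frames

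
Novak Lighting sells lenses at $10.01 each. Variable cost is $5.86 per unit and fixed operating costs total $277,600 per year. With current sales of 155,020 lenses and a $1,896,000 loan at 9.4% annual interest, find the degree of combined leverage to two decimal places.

At 155,020 units, contribution = 155,020 × $4.15 = $643,333.00.
EBIT = $643,333.00 − $277,600 = $365,733.00. Interest = $178,224.00.
DOL = $643,333.00 ÷ $365,733.00 = 1.7590; DFL = $365,733.00 ÷ $187,509.00 = 1.9505.
DCL = DOL × DFL = 1.7590 × 1.9505 = 3.4309.

3.43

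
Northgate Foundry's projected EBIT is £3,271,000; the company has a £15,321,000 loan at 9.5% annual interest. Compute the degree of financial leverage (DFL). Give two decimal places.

Interest = £1,455,495.00.
DFL = EBIT ÷ (EBIT − I) = £3,271,000 ÷ (£3,271,000 − £1,455,495.00) = £3,271,000 ÷ £1,815,505.00 = 1.8017.

1.80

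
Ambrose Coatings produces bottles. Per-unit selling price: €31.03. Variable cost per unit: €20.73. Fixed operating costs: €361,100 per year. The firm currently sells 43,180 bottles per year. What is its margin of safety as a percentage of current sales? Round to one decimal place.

18.8%

Unit CM = price − variable cost = €31.03 − €20.73 = €10.30. Break-even units = €361,100 ÷ €10.30 = 35,058.25; break-even revenue = 35,058.25 × €31.03 = €1,087,857.57.
Actual sales revenue = 43,180 × €31.03 = €1,339,875.40.
Margin of safety = (€1,339,875.40 − €1,087,857.57) ÷ €1,339,875.40 = 18.8%.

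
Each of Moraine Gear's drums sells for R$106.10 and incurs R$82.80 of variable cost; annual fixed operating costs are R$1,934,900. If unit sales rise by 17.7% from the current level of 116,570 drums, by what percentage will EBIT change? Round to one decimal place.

+61.5%

Contribution at this volume is 116,570 × R$23.30 = R$2,716,081.00.
Subtracting fixed costs: EBIT = R$2,716,081.00 − R$1,934,900 = R$781,181.00.
DOL = contribution ÷ EBIT = R$2,716,081.00 ÷ R$781,181.00 = 3.4769.
Operating income changes by 3.4769 × +17.7% = +61.5%.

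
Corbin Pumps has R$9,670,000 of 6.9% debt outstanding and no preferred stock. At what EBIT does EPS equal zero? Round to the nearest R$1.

Annual interest = 6.9% × R$9,670,000 = R$667,230.00.
With no preferred dividends, EPS = 0 when EBIT exactly covers interest, so the financial break-even EBIT is R$667,230.00.

R$667,230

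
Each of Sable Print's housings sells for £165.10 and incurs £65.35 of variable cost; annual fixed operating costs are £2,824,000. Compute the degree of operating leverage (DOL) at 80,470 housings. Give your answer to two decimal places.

1.54

At 80,470 units, contribution = 80,470 × £99.75 = £8,026,882.50.
Operating income = contribution − fixed costs = £8,026,882.50 − £2,824,000 = £5,202,882.50.
Degree of operating leverage = £8,026,882.50 / £5,202,882.50 = 1.5428.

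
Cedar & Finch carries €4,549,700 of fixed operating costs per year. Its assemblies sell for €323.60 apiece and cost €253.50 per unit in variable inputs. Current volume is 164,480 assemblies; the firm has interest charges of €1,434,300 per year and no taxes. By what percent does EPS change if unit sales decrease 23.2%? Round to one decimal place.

-48.2%

Contribution at this volume is 164,480 × €70.10 = €11,530,048.00.
Operating income = contribution − fixed costs = €11,530,048.00 − €4,549,700 = €6,980,348.00.
Interest = €1,434,300.00, so EBIT − I = €5,546,048.00.
DCL = total CM / (EBIT − I) = €11,530,048.00 / €5,546,048.00 = 2.0790.
%ΔEPS = DCL × %ΔSales = 2.0790 × -23.2% = -48.2%.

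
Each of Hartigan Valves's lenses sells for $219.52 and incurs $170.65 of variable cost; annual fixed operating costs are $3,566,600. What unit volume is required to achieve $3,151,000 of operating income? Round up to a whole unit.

Unit CM = price − variable cost = $219.52 − $170.65 = $48.87.
Units = (FC + target) / CM = ($3,566,600 + $3,151,000) / $48.87 = 137,458.56, so 137,459 lenses.

137,459 lenses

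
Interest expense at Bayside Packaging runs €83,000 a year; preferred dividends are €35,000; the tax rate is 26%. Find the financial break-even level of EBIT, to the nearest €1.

Grossing the preferred dividend up to pre-tax terms: €35,000 / (1 − 0.26) = €47,297.30.
EPS = 0 when EBIT covers interest plus the pre-tax preferred burden: €83,000 + €47,297.30 = €130,297.30.

€130,297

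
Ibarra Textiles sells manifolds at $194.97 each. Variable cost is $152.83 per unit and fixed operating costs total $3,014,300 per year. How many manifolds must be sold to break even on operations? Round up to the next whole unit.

71,531 manifolds

Each unit contributes $194.97 − $152.83 = $42.14.
Break-even Q = $3,014,300 / $42.14 = 71,530.61 → 71,531 manifolds.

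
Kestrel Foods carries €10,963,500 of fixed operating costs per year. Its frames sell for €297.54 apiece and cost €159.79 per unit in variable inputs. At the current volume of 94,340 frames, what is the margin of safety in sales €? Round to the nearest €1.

€4,388,764

Unit CM = price − variable cost = €297.54 − €159.79 = €137.75. Break-even units = €10,963,500 ÷ €137.75 = 79,589.84; break-even revenue = 79,589.84 × €297.54 = €23,681,160.00.
Current sales = 94,340 × €297.54 = €28,069,923.60.
Margin of safety = €28,069,923.60 − €23,681,160.00 = €4,388,764.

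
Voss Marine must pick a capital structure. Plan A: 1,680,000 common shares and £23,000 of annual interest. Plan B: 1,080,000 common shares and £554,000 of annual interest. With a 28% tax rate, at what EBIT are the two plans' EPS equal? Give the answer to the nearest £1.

£1,509,800

Set EPS_A = EPS_B: (EBIT − £23,000)(1 − 0.28) ÷ 1,680,000 = (EBIT − £554,000)(1 − 0.28) ÷ 1,080,000.
Cancelling (1 − t) and cross-multiplying: 1,080,000·(EBIT − 23,000) = 1,680,000·(EBIT − 554,000).
EBIT × (1,680,000 − 1,080,000) = 554,000 × 1,680,000 − 23,000 × 1,080,000 = 905,880,000,000, so EBIT = 905,880,000,000 ÷ 600,000 = 1,509,800.00.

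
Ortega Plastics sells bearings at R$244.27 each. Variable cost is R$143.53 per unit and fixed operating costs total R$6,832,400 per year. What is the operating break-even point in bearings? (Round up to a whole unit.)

67,823 bearings

Contribution margin per unit = R$244.27 − R$143.53 = R$100.74.
Break-even volume = fixed costs ÷ CM per unit = R$6,832,400 ÷ R$100.74 = 67,822.12, so 67,823 bearings.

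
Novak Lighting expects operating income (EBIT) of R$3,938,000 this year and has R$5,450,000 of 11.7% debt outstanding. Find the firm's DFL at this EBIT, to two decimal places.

Interest = R$637,650.00.
Degree of financial leverage = EBIT / (EBIT − interest) = R$3,938,000 / R$3,300,350.00 = 1.1932.

1.19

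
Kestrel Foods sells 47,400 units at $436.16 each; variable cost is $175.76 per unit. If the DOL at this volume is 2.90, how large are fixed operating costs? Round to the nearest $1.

At 47,400 units, contribution = 47,400 × $260.40 = $12,342,960.00.
Since DOL = CM ÷ EBIT, EBIT = $12,342,960.00 ÷ 2.90 = $4,256,193.10.
Fixed costs = CM − EBIT = $12,342,960.00 − $4,256,193.10 = $8,086,767.

$8,086,767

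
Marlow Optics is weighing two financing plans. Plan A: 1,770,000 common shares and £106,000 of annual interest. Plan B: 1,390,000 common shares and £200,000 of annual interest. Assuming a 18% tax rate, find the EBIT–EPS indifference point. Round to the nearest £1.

At indifference, (EBIT − 106,000)(1 − t)/1,770,000 = (EBIT − 200,000)(1 − t)/1,390,000.
The (1 − t) factor cancels: (EBIT − 106,000) × 1,390,000 = (EBIT − 200,000) × 1,770,000.
Solving, EBIT = (200,000·1,770,000 − 106,000·1,390,000) / (1,770,000 − 1,390,000) = 206,660,000,000 / 380,000 = 543,842.11.

£543,842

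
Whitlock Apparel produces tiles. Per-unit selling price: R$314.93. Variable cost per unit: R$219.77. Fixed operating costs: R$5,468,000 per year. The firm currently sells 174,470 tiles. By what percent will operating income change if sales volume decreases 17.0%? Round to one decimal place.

-25.3%

At 174,470 units, contribution = 174,470 × R$95.16 = R$16,602,565.20.
Subtracting fixed costs: EBIT = R$16,602,565.20 − R$5,468,000 = R$11,134,565.20.
Degree of operating leverage = R$16,602,565.20 / R$11,134,565.20 = 1.4911.
%ΔEBIT = DOL × %ΔSales = 1.4911 × -17.0% = -25.3%.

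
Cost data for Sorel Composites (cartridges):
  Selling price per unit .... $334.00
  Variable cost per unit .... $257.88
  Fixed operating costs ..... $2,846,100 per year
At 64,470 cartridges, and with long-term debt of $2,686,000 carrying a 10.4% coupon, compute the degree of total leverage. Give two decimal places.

Total contribution margin = 64,470 × $76.12 = $4,907,456.40.
Subtracting fixed costs: EBIT = $4,907,456.40 − $2,846,100 = $2,061,356.40. Interest = $279,344.00.
DOL = $4,907,456.40 ÷ $2,061,356.40 = 2.3807; DFL = $2,061,356.40 ÷ $1,782,012.40 = 1.1568.
DCL = DOL × DFL = 2.3807 × 1.1568 = 2.7540.

2.75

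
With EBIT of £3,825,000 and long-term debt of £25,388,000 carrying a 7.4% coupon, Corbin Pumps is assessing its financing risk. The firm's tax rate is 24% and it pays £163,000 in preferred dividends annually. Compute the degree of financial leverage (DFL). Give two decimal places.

2.21

Annual interest charges come to £1,878,712.00.
Preferred dividends grossed up pre-tax: £163,000 / (1 − 0.24) = £214,473.68.
DFL = EBIT ÷ [EBIT − I − D_p/(1−t)] = £3,825,000 ÷ [£3,825,000 − £1,878,712.00 − £214,473.68] = £3,825,000 ÷ £1,731,814.32 = 2.2087.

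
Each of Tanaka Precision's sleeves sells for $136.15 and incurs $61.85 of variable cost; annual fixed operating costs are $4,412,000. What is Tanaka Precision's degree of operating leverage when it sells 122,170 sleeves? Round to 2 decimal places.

1.95

Contribution at this volume is 122,170 × $74.30 = $9,077,231.00.
Operating income = contribution − fixed costs = $9,077,231.00 − $4,412,000 = $4,665,231.00.
So DOL = total CM / EBIT = $9,077,231.00 / $4,665,231.00 = 1.9457.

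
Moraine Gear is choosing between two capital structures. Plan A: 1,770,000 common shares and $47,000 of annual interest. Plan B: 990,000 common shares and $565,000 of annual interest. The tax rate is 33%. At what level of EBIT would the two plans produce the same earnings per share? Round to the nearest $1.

$1,222,462

Set EPS_A = EPS_B: (EBIT − $47,000)(1 − 0.33) ÷ 1,770,000 = (EBIT − $565,000)(1 − 0.33) ÷ 990,000.
Cancelling (1 − t) and cross-multiplying: 990,000·(EBIT − 47,000) = 1,770,000·(EBIT − 565,000).
EBIT × (1,770,000 − 990,000) = 565,000 × 1,770,000 − 47,000 × 990,000 = 953,520,000,000, so EBIT = 953,520,000,000 ÷ 780,000 = 1,222,461.54.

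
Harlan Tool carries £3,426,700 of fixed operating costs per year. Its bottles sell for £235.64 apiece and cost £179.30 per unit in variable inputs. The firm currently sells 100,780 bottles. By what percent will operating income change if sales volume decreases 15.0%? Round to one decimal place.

At 100,780 units, contribution = 100,780 × £56.34 = £5,677,945.20.
EBIT = £5,677,945.20 − £3,426,700 = £2,251,245.20.
Degree of operating leverage = £5,677,945.20 / £2,251,245.20 = 2.5221.
Operating income changes by 2.5221 × -15.0% = -37.8%.

-37.8%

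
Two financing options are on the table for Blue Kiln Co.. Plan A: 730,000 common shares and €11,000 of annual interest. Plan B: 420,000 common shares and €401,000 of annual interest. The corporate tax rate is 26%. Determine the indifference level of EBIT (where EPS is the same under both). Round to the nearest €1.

€929,387

At indifference, (EBIT − 11,000)(1 − t)/730,000 = (EBIT − 401,000)(1 − t)/420,000.
The (1 − t) factor cancels: (EBIT − 11,000) × 420,000 = (EBIT − 401,000) × 730,000.
EBIT × (730,000 − 420,000) = 401,000 × 730,000 − 11,000 × 420,000 = 288,110,000,000, so EBIT = 288,110,000,000 ÷ 310,000 = 929,387.10.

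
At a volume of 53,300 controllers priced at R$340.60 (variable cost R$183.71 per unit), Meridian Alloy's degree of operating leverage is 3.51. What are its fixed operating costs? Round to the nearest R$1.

R$5,979,833

Total contribution margin = 53,300 × R$156.89 = R$8,362,237.00.
DOL = contribution / EBIT, so EBIT = R$8,362,237.00 / 3.51 = R$2,382,403.70.
And FC = contribution − EBIT = R$8,362,237.00 − R$2,382,403.70 = R$5,979,833.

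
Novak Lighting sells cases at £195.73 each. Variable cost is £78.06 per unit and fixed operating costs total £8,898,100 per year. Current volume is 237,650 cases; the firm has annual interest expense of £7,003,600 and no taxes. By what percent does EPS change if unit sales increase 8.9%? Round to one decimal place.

Contribution at this volume is 237,650 × £117.67 = £27,964,275.50.
Operating income = contribution − fixed costs = £27,964,275.50 − £8,898,100 = £19,066,175.50.
Interest = £7,003,600.00, so EBIT − I = £12,062,575.50.
Degree of combined leverage = contribution ÷ (EBIT − I) = £27,964,275.50 ÷ £12,062,575.50 = 2.3183.
EPS therefore changes by 2.3183 × (+8.9%) = +20.6%.

+20.6%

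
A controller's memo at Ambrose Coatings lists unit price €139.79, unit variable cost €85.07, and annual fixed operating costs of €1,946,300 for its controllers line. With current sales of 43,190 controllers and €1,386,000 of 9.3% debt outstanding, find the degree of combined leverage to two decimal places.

Contribution at this volume is 43,190 × €54.72 = €2,363,356.80.
EBIT = €2,363,356.80 − €1,946,300 = €417,056.80. Interest = €128,898.00.
DOL = €2,363,356.80 ÷ €417,056.80 = 5.6668; DFL = €417,056.80 ÷ €288,158.80 = 1.4473.
Combined leverage = 5.6668 × 1.4473 = 8.2016.

8.20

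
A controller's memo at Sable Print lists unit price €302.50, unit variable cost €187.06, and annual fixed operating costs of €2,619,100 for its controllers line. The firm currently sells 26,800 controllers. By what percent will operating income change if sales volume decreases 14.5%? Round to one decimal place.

-94.5%

Contribution at this volume is 26,800 × €115.44 = €3,093,792.00.
EBIT = €3,093,792.00 − €2,619,100 = €474,692.00.
So DOL = total CM / EBIT = €3,093,792.00 / €474,692.00 = 6.5175.
Operating income changes by 6.5175 × -14.5% = -94.5%.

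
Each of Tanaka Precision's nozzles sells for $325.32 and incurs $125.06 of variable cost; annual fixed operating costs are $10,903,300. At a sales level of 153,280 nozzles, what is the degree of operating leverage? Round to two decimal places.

Total contribution margin = 153,280 × $200.26 = $30,695,852.80.
Subtracting fixed costs: EBIT = $30,695,852.80 − $10,903,300 = $19,792,552.80.
So DOL = total CM / EBIT = $30,695,852.80 / $19,792,552.80 = 1.5509.

1.55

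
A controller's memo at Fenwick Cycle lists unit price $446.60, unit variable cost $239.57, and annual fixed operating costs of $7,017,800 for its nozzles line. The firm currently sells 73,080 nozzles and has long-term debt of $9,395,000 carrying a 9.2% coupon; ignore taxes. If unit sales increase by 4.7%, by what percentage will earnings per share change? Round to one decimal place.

+9.8%

At 73,080 units, contribution = 73,080 × $207.03 = $15,129,752.40.
Operating income = contribution − fixed costs = $15,129,752.40 − $7,017,800 = $8,111,952.40.
Interest = $864,340.00, so EBIT − I = $7,247,612.40.
DCL = total CM / (EBIT − I) = $15,129,752.40 / $7,247,612.40 = 2.0875.
EPS therefore changes by 2.0875 × (+4.7%) = +9.8%.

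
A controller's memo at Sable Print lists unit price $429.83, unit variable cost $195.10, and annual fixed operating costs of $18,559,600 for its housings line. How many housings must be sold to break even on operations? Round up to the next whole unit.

79,068 housings

Contribution margin per unit = $429.83 − $195.10 = $234.73.
Units to break even: $18,559,600 ÷ $234.73 = 79,067.87, rounded up to 79,068.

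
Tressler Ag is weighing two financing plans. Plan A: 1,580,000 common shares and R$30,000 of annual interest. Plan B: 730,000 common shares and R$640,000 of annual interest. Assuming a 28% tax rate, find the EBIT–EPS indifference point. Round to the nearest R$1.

Set EPS_A = EPS_B: (EBIT − R$30,000)(1 − 0.28) ÷ 1,580,000 = (EBIT − R$640,000)(1 − 0.28) ÷ 730,000.
The (1 − t) factor cancels: (EBIT − 30,000) × 730,000 = (EBIT − 640,000) × 1,580,000.
EBIT × (1,580,000 − 730,000) = 640,000 × 1,580,000 − 30,000 × 730,000 = 989,300,000,000, so EBIT = 989,300,000,000 ÷ 850,000 = 1,163,882.35.

R$1,163,882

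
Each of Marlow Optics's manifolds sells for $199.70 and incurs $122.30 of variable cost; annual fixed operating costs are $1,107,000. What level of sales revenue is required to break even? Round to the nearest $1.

CM per unit = $199.70 − $122.30 = $77.40; CM ratio = $77.40 / $199.70 = 0.3876.
Break-even revenue = fixed costs × price ÷ CM = $1,107,000 × $199.70 ÷ $77.40 = $2,856,174.

$2,856,174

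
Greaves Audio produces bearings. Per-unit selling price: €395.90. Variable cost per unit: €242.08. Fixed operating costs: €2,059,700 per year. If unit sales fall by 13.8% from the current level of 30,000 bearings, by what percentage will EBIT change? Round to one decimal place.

Total contribution margin = 30,000 × €153.82 = €4,614,600.00.
EBIT = €4,614,600.00 − €2,059,700 = €2,554,900.00.
So DOL = total CM / EBIT = €4,614,600.00 / €2,554,900.00 = 1.8062.
So EBIT moves 1.8062 × (-13.8%) = -24.9%.

-24.9%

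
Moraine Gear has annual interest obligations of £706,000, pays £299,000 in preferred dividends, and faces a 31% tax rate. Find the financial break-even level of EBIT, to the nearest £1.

£1,139,333

Preferred dividends are paid after tax, so their pre-tax equivalent is £299,000 ÷ (1 − 0.31) = £433,333.33.
EPS = 0 when EBIT covers interest plus the pre-tax preferred burden: £706,000 + £433,333.33 = £1,139,333.33.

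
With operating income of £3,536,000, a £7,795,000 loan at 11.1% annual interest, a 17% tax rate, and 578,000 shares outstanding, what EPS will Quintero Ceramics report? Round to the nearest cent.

Interest = £865,245.00, so EBT = £3,536,000 − £865,245.00 = £2,670,755.00.
After tax at 17%: net income = £2,670,755.00 × 0.83 = £2,216,726.65.
Per share: £2,216,726.65 / 578,000 shares = £3.84.

£3.84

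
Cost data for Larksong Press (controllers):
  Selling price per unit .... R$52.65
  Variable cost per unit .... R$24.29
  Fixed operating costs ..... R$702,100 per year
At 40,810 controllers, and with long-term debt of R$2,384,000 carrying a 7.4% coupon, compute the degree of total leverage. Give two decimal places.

4.15

At 40,810 units, contribution = 40,810 × R$28.36 = R$1,157,371.60.
Subtracting fixed costs: EBIT = R$1,157,371.60 − R$702,100 = R$455,271.60. Interest = R$176,416.00.
DOL = R$1,157,371.60 ÷ R$455,271.60 = 2.5422; DFL = R$455,271.60 ÷ R$278,855.60 = 1.6326.
Combined leverage = 2.5422 × 1.6326 = 4.1504.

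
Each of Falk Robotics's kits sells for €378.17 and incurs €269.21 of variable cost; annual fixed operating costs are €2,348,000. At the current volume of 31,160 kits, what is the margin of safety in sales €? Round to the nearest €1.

€3,634,519

Unit CM = price − variable cost = €378.17 − €269.21 = €108.96. Break-even units = €2,348,000 ÷ €108.96 = 21,549.19; break-even revenue = 21,549.19 × €378.17 = €8,149,258.08.
Current sales = 31,160 × €378.17 = €11,783,777.20.
Margin of safety = €11,783,777.20 − €8,149,258.08 = €3,634,519.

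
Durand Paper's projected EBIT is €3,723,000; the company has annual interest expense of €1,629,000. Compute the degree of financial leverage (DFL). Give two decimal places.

1.78

Interest = €1,629,000.00.
DFL = EBIT ÷ (EBIT − I) = €3,723,000 ÷ (€3,723,000 − €1,629,000.00) = €3,723,000 ÷ €2,094,000.00 = 1.7779.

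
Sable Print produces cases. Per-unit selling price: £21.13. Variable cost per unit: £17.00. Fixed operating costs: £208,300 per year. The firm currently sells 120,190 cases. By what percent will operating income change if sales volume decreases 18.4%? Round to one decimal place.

-31.7%

At 120,190 units, contribution = 120,190 × £4.13 = £496,384.70.
Subtracting fixed costs: EBIT = £496,384.70 − £208,300 = £288,084.70.
So DOL = total CM / EBIT = £496,384.70 / £288,084.70 = 1.7231.
So EBIT moves 1.7231 × (-18.4%) = -31.7%.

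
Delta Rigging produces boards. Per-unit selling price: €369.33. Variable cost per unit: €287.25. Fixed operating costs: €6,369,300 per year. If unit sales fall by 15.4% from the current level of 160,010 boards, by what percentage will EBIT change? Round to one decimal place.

-29.9%

Contribution at this volume is 160,010 × €82.08 = €13,133,620.80.
Subtracting fixed costs: EBIT = €13,133,620.80 − €6,369,300 = €6,764,320.80.
DOL = contribution ÷ EBIT = €13,133,620.80 ÷ €6,764,320.80 = 1.9416.
So EBIT moves 1.9416 × (-15.4%) = -29.9%.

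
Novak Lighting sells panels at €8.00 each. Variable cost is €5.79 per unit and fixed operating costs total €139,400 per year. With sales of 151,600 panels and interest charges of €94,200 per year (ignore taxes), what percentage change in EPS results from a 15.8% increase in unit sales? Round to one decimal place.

Total contribution margin = 151,600 × €2.21 = €335,036.00.
EBIT = €335,036.00 − €139,400 = €195,636.00.
After interest of €94,200.00, pre-tax earnings = €101,436.00.
Degree of combined leverage = contribution ÷ (EBIT − I) = €335,036.00 ÷ €101,436.00 = 3.3029.
EPS therefore changes by 3.3029 × (+15.8%) = +52.2%.

+52.2%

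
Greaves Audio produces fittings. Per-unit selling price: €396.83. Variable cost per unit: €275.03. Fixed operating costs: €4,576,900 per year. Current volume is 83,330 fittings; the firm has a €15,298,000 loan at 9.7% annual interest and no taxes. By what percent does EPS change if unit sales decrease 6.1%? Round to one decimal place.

-15.1%

Contribution at this volume is 83,330 × €121.80 = €10,149,594.00.
Subtracting fixed costs: EBIT = €10,149,594.00 − €4,576,900 = €5,572,694.00.
After interest of €1,483,906.00, pre-tax earnings = €4,088,788.00.
Degree of combined leverage = contribution ÷ (EBIT − I) = €10,149,594.00 ÷ €4,088,788.00 = 2.4823.
EPS therefore changes by 2.4823 × (-6.1%) = -15.1%.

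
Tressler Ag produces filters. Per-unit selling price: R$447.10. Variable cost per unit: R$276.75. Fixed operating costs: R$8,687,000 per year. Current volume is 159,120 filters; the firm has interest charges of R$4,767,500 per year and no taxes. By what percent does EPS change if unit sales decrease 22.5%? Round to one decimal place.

At 159,120 units, contribution = 159,120 × R$170.35 = R$27,106,092.00.
EBIT = R$27,106,092.00 − R$8,687,000 = R$18,419,092.00.
Interest = R$4,767,500.00, so EBIT − I = R$13,651,592.00.
Degree of combined leverage = contribution ÷ (EBIT − I) = R$27,106,092.00 ÷ R$13,651,592.00 = 1.9856.
%ΔEPS = DCL × %ΔSales = 1.9856 × -22.5% = -44.7%.

-44.7%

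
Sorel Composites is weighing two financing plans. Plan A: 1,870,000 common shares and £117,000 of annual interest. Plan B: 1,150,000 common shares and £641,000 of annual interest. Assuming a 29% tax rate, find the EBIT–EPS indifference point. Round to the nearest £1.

£1,477,944

Set EPS_A = EPS_B: (EBIT − £117,000)(1 − 0.29) ÷ 1,870,000 = (EBIT − £641,000)(1 − 0.29) ÷ 1,150,000.
The (1 − t) factor cancels: (EBIT − 117,000) × 1,150,000 = (EBIT − 641,000) × 1,870,000.
EBIT × (1,870,000 − 1,150,000) = 641,000 × 1,870,000 − 117,000 × 1,150,000 = 1,064,120,000,000, so EBIT = 1,064,120,000,000 ÷ 720,000 = 1,477,944.44.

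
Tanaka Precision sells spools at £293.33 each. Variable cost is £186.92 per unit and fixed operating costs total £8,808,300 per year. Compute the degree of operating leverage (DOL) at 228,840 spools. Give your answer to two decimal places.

At 228,840 units, contribution = 228,840 × £106.41 = £24,350,864.40.
Subtracting fixed costs: EBIT = £24,350,864.40 − £8,808,300 = £15,542,564.40.
DOL = contribution ÷ EBIT = £24,350,864.40 ÷ £15,542,564.40 = 1.5667.

1.57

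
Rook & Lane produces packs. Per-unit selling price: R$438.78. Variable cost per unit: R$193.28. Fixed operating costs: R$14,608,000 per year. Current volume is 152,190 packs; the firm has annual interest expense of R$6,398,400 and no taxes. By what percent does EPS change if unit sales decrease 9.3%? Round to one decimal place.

-21.2%

Contribution at this volume is 152,190 × R$245.50 = R$37,362,645.00.
EBIT = R$37,362,645.00 − R$14,608,000 = R$22,754,645.00.
Interest = R$6,398,400.00, so EBIT − I = R$16,356,245.00.
DCL = total CM / (EBIT − I) = R$37,362,645.00 / R$16,356,245.00 = 2.2843.
EPS therefore changes by 2.2843 × (-9.3%) = -21.2%.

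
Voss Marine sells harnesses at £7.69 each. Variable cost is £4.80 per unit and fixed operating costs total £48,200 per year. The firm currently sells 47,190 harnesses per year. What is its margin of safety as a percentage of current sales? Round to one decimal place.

Unit CM = price − variable cost = £7.69 − £4.80 = £2.89. Break-even units = £48,200 ÷ £2.89 = 16,678.20; break-even revenue = 16,678.20 × £7.69 = £128,255.36.
Current sales = 47,190 × £7.69 = £362,891.10.
Margin of safety = (£362,891.10 − £128,255.36) ÷ £362,891.10 = 64.7%.

64.7%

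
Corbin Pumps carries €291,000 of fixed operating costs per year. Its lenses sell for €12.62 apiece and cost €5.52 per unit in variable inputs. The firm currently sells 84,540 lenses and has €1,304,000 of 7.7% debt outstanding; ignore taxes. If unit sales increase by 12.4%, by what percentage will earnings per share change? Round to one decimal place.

+35.6%

Contribution at this volume is 84,540 × €7.10 = €600,234.00.
Operating income = contribution − fixed costs = €600,234.00 − €291,000 = €309,234.00.
Interest = €100,408.00, so EBIT − I = €208,826.00.
Degree of combined leverage = contribution ÷ (EBIT − I) = €600,234.00 ÷ €208,826.00 = 2.8743.
%ΔEPS = DCL × %ΔSales = 2.8743 × +12.4% = +35.6%.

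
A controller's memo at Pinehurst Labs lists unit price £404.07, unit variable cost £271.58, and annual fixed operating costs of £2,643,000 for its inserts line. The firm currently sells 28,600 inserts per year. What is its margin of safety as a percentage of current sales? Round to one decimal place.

Each unit contributes £404.07 − £271.58 = £132.49. Break-even units = £2,643,000 ÷ £132.49 = 19,948.68; break-even revenue = 19,948.68 × £404.07 = £8,060,661.26.
Current sales = 28,600 × £404.07 = £11,556,402.00.
Margin of safety = (£11,556,402.00 − £8,060,661.26) ÷ £11,556,402.00 = 30.2%.

30.2%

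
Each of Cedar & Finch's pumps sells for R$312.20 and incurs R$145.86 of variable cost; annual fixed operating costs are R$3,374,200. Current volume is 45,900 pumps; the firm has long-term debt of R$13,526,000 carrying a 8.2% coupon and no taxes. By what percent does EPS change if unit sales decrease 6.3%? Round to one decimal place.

At 45,900 units, contribution = 45,900 × R$166.34 = R$7,635,006.00.
Operating income = contribution − fixed costs = R$7,635,006.00 − R$3,374,200 = R$4,260,806.00.
After interest of R$1,109,132.00, pre-tax earnings = R$3,151,674.00.
DCL = total CM / (EBIT − I) = R$7,635,006.00 / R$3,151,674.00 = 2.4225.
EPS therefore changes by 2.4225 × (-6.3%) = -15.3%.

-15.3%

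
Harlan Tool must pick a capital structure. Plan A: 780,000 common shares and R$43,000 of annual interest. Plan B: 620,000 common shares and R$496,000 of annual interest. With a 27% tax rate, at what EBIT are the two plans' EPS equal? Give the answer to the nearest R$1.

At indifference, (EBIT − 43,000)(1 − t)/780,000 = (EBIT − 496,000)(1 − t)/620,000.
Cancelling (1 − t) and cross-multiplying: 620,000·(EBIT − 43,000) = 780,000·(EBIT − 496,000).
EBIT × (780,000 − 620,000) = 496,000 × 780,000 − 43,000 × 620,000 = 360,220,000,000, so EBIT = 360,220,000,000 ÷ 160,000 = 2,251,375.00.

R$2,251,375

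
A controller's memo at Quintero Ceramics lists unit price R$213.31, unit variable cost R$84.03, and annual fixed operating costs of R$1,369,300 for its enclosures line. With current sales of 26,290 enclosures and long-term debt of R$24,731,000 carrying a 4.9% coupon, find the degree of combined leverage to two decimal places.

Total contribution margin = 26,290 × R$129.28 = R$3,398,771.20.
Operating income = contribution − fixed costs = R$3,398,771.20 − R$1,369,300 = R$2,029,471.20. Interest = R$1,211,819.00, so EBIT − I = R$817,652.20.
DCL = contribution ÷ (EBIT − I) = R$3,398,771.20 ÷ R$817,652.20 = 4.1567.

4.16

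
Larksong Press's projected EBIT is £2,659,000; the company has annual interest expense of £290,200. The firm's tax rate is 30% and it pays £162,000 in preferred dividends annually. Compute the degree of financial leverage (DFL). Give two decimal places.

Annual interest charges come to £290,200.00.
Preferred dividends grossed up pre-tax: £162,000 / (1 − 0.30) = £231,428.57.
DFL = EBIT ÷ [EBIT − I − D_p/(1−t)] = £2,659,000 ÷ [£2,659,000 − £290,200.00 − £231,428.57] = £2,659,000 ÷ £2,137,371.43 = 1.2441.

1.24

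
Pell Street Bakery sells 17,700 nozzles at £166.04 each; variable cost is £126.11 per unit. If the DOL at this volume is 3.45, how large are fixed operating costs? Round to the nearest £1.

£501,903

Total contribution margin = 17,700 × £39.93 = £706,761.00.
Since DOL = CM ÷ EBIT, EBIT = £706,761.00 ÷ 3.45 = £204,858.26.
And FC = contribution − EBIT = £706,761.00 − £204,858.26 = £501,903.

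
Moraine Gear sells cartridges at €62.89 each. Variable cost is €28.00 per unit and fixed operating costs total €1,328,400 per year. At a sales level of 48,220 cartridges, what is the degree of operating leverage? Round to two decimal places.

4.75

Total contribution margin = 48,220 × €34.89 = €1,682,395.80.
EBIT = €1,682,395.80 − €1,328,400 = €353,995.80.
Degree of operating leverage = €1,682,395.80 / €353,995.80 = 4.7526.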